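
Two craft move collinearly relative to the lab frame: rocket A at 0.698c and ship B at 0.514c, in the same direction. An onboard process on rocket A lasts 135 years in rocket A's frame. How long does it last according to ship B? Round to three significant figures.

141 years

The velocity of rocket A relative to ship B is (0.698 − 0.514)c / (1 − 0.698×0.514) = 0.28695c; relative speed 0.28695c.
γ for this relative speed: γ = 1/√(1 − 0.0823403) = 1.0439.
Rocket A's interval is proper; time dilation gives Δt_B = γΔτ = 1.0439 × 135 years = 141 years.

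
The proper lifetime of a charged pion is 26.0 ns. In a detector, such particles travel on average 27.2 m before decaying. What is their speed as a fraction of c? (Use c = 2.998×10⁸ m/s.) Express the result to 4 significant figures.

0.9613c

Let x = d/(cτ) = 27.20 m / (2.998×10⁸ m/s × 2.600×10^-8 s) = 3.4895. Since d = βγcτ, x = βγ = β/√(1−β²).
Solving: β² = x²/(1+x²) = 12.1766/13.1766 = 0.924108, so β = 0.9613.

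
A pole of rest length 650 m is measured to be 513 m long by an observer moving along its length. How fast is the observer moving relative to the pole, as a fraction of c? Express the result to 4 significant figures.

Length contraction gives γ = L₀/L = 650/513 = 1.2671.
β = √(1 − 1/γ²) = √0.377158 = 0.6141.

0.6141c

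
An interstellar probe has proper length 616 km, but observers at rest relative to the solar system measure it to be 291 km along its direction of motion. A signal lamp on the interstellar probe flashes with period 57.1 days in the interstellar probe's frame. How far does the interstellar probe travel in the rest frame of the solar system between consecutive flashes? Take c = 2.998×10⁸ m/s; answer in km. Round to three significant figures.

2.76×10^12 km

From L = L₀/γ: γ = 616/291 = 2.11684.
β = √(1 − 1/γ²) = 0.88138. Lab-frame period = γτ = 2.11684×57.1 days = 120.87 days. Distance = βc × γτ = 0.88138 × 2.998×10⁸ m/s × 10443168 s = 2.7595×10^15 m = 2.76×10^12 km.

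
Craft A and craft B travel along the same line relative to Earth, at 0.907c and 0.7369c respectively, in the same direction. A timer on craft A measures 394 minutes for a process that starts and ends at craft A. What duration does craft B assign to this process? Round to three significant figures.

The velocity of craft A relative to craft B is (0.907 − 0.7369)c / (1 − 0.907×0.7369) = 0.51292c; relative speed 0.51292c.
γ for this relative speed: γ = 1/√(1 − 0.263087) = 1.1649.
Craft A's interval is proper; time dilation gives Δt_B = γΔτ = 1.1649 × 394 minutes = 459 minutes.

459 minutes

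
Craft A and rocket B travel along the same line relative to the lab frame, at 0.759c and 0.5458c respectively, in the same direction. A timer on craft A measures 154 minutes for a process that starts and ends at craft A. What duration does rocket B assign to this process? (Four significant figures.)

165.3 minutes

The velocity of craft A relative to rocket B is (0.759 − 0.5458)c / (1 − 0.759×0.5458) = 0.36399c; relative speed 0.36399c.
At |u| = 0.36399c, γ = (1 − 0.132489)^(−1/2) = 1.0736.
The clock on craft A records proper time, so rocket B measures Δt = γΔτ = 1.0736 × 154 = 165.3 minutes.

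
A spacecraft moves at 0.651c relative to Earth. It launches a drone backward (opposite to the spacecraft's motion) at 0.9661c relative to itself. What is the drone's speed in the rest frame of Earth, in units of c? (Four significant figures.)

0.8492c

In units of c, u = (u' + v)/(1 + u'v) with u' = −0.9661 and v = 0.651.
Numerator: −0.9661 + 0.651 = −0.3151. Denominator: 1 + (−0.9661)(0.651) = 0.3710689.
u = −0.3151/0.3710689 = −0.84917, so the speed is 0.8492c.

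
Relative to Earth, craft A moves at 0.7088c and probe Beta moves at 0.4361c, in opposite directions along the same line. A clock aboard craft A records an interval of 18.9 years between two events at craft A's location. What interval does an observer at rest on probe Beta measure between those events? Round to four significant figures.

Transform craft A's velocity into probe Beta's frame: (0.7088 + 0.4361)/(1 + 0.7088·0.4361) = 1.1449/1.30910768, so the relative speed is 0.87457c.
At |u| = 0.87457c, γ = (1 − 0.764873)^(−1/2) = 2.0623.
Craft A's interval is proper; time dilation gives Δt_B = γΔτ = 2.0623 × 18.9 years = 38.98 years.

38.98 years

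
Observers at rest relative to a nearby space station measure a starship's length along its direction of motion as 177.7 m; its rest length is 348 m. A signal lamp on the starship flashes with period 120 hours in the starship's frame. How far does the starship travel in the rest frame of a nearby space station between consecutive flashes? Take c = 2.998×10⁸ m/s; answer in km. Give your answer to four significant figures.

2.181×10^11 km

From L = L₀/γ: γ = 348/177.7 = 1.95836.
β = √(1 − 1/γ²) = 0.8598. Lab-frame period = γτ = 1.95836×120 hours = 235 hours. Distance = βc × γτ = 0.8598 × 2.998×10⁸ m/s × 846000 s = 2.1807×10^14 m = 2.181×10^11 km.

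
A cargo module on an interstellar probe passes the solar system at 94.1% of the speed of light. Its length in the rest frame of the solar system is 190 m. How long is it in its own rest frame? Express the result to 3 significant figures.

561 m

Lorentz factor: γ = (1 − 0.885481)^(−1/2) = 2.955.
Proper length: L₀ = γ·L = 2.955 × 190 = 561 m.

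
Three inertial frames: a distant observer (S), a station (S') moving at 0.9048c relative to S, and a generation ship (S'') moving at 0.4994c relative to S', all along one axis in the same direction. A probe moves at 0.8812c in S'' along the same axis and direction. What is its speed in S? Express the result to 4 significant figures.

0.9979c

Compose velocities in two stages. Stage 1 (into S'): u₁ = (0.8812+0.4994)/(1+0.8812×0.4994) = 0.9587.
Stage 2 (into S): u = (0.9587+0.9048)/(1+0.9587×0.9048) = 0.99789, so the speed is 0.9979c.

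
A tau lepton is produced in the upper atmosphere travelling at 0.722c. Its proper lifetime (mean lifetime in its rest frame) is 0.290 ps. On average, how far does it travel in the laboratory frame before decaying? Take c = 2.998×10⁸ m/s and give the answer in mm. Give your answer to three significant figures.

0.0907 mm

γ = 1/√(1 − β²) = 1/√(1 − 0.521284) = 1/√0.478716 = 1/0.691893 = 1.4453.
Lab-frame lifetime: Δt = γτ = 1.4453 × 0.290 ps = 0.41914 ps.
Distance: d = vΔt = 0.722 × 2.998×10⁸ m/s × 4.1914×10^-13 s = 9.07×10^-5 m = 0.0907 mm.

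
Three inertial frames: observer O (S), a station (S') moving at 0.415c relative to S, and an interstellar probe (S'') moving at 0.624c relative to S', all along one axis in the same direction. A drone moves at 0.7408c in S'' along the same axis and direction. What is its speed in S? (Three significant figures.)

0.972c

Apply u = (u'+v)/(1+u'v) twice. Drone in the station frame: (0.7408+0.624)/(1+0.7408·0.624) = 1.3648/1.4622592 = 0.93335c.
That velocity, transformed to the rest frame of observer O: (0.93335+0.415)/(1+0.93335·0.415) = 1.34835/1.38734025 = 0.9719c.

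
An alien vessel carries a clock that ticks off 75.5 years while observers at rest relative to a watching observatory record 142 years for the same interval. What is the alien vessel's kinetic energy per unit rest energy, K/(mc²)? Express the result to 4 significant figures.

γ = Δt/Δτ = 142/75.5 = 1.88079.
Since K = (γ−1)mc², K/(mc²) = 1.88079 − 1 = 0.8808.

0.8808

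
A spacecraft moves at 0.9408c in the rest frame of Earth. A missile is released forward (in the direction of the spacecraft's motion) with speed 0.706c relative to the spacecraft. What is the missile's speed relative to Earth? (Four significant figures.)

0.9895c

Relativistic velocity addition: u = (u' + v)/(1 + u'v/c²), with u' = 0.706c and v = 0.9408c.
Numerator: 0.706 + 0.9408 = 1.6468. Denominator: 1 + (0.706)(0.9408) = 1.6642048.
u = 1.6468/1.6642048 = 0.98954, so the speed is 0.9895c.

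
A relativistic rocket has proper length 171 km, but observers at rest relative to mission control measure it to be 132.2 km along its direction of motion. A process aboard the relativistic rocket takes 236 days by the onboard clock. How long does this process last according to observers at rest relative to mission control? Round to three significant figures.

Length contraction gives γ = L₀/L = 171/132.2 = 1.29349.
Δt = γΔτ = 1.29349 × 236 = 305 days.

305 days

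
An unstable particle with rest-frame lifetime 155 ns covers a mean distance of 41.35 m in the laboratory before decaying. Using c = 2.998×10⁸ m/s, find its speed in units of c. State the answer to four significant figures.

0.6648c

Let x = d/(cτ) = 41.35 m / (2.998×10⁸ m/s × 1.550×10^-7 s) = 0.88984. Since d = βγcτ, x = βγ = β/√(1−β²).
Solving: β² = x²/(1+x²) = 0.791815/1.791815 = 0.441907, so β = 0.6648.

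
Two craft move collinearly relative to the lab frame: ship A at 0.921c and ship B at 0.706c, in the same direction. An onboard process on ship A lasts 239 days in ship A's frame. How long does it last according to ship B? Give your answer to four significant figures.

303.0 days

Transform ship A's velocity into ship B's frame: (0.921 − 0.706)/(1 − 0.921·0.706) = 0.215/0.349774, so the relative speed is 0.61468c.
At |u| = 0.61468c, γ = (1 − 0.377832)^(−1/2) = 1.2678.
Ship A's interval is proper; time dilation gives Δt_B = γΔτ = 1.2678 × 239 days = 303.0 days.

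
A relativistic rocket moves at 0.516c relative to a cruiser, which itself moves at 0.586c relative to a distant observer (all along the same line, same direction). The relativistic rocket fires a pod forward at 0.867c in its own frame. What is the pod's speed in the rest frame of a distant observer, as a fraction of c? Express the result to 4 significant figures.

0.9882c

First combine the pod and relativistic rocket (S''→S'): u₁ = (0.867 + 0.516)/(1 + 0.867×0.516) = 1.383/1.447372 = 0.95552.
Then combine with the cruiser (S'→S): u = (0.95552 + 0.586)/(1 + 0.95552×0.586) = 1.54152/1.55993472 = 0.9882.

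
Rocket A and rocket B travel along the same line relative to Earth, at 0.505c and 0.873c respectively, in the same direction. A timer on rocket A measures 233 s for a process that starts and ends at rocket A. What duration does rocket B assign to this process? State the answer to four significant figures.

309.5 s

The velocity of rocket A relative to rocket B is (0.505 − 0.873)c / (1 − 0.505×0.873) = −0.65816c; relative speed 0.65816c.
γ for this relative speed: γ = 1/√(1 − 0.433175) = 1.3282.
The clock on rocket A records proper time, so rocket B measures Δt = γΔτ = 1.3282 × 233 = 309.5 s.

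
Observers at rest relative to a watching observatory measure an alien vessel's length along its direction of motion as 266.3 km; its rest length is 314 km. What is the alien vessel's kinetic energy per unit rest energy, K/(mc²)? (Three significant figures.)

0.179

γ = L₀/L = 314/266.3 = 1.17912.
K/(mc²) = γ − 1 = 1.17912 − 1 = 0.179.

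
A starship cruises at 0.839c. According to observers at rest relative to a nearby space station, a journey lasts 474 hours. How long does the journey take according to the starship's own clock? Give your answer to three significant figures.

258 hours

With β = 0.839, γ = 1/√(1 − 0.839²) = 1/√0.296079 = 1.8378.
The moving clock records proper time: Δτ = Δt/γ = 474/1.8378 = 258 hours.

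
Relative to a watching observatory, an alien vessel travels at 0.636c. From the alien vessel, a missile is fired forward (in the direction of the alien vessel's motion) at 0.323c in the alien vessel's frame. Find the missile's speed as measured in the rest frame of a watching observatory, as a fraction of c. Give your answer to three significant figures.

0.796c

In units of c, u = (u' + v)/(1 + u'v) with u' = 0.323 and v = 0.636.
Numerator: 0.323 + 0.636 = 0.959. Denominator: 1 + (0.323)(0.636) = 1.205428.
u = 0.959/1.205428 = 0.79557, so the speed is 0.796c.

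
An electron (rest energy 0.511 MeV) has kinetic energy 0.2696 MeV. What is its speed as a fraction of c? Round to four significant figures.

0.7560c

K = (γ−1)mc², so γ = 1 + 0.2696/0.511 = 1.5276.
Then v/c = √(1 − γ⁻²) = √(1 − 0.428529) = √0.571471 = 0.7560.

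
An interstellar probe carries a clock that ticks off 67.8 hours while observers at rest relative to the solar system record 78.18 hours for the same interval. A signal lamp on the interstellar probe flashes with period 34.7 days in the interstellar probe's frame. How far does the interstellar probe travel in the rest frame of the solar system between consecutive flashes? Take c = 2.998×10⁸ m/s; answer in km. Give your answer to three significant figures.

From Δt = γΔτ: γ = 78.18/67.8 = 1.1531.
β = √(1 − 1/γ²) = 0.49791. Lab-frame period = γτ = 1.1531×34.7 days = 40.013 days. Distance = βc × γτ = 0.49791 × 2.998×10⁸ m/s × 3457123.2 s = 5.1606×10^14 m = 5.16×10^11 km.

5.16×10^11 km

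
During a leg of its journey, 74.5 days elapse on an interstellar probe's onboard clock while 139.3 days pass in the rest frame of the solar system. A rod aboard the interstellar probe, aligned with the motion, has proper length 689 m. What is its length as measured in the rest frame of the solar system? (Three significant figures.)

368 m

From Δt = γΔτ: γ = 139.3/74.5 = 1.8698.
The rod contracts by the same γ: 689 m / 1.8698 = 368 m.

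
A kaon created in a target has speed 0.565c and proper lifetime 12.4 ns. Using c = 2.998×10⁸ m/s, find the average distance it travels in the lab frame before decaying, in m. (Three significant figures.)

γ = 1/√(1 − β²) = 1/√(1 − 0.319225) = 1/√0.680775 = 1/0.825091 = 1.212.
Lab-frame lifetime: Δt = γτ = 1.212 × 12.4 ns = 15.029 ns.
Distance: d = vΔt = 0.565 × 2.998×10⁸ m/s × 1.5029×10^-8 s = 2.55 m.

2.55 m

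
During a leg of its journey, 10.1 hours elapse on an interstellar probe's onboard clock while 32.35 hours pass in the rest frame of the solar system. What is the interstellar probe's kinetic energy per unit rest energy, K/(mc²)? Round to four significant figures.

2.203

From Δt = γΔτ: γ = 32.35/10.1 = 3.20297.
K/(mc²) = γ − 1 = 3.20297 − 1 = 2.203.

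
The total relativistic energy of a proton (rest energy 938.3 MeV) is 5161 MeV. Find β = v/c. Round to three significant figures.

0.983

Total energy E = γmc² gives γ = 5161/938.3 = 5.5004.
Hence β = √(1 − 1/γ²) = √(1 − 0.033053) = √0.966947 = 0.983.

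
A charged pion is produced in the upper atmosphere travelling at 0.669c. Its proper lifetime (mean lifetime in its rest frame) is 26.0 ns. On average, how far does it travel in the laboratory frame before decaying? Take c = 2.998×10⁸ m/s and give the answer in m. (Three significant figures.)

γ = 1/√(1 − β²) = 1/√(1 − 0.447561) = 1/√0.552439 = 1/0.743262 = 1.3454.
Lab-frame lifetime: Δt = γτ = 1.3454 × 26.0 ns = 34.98 ns.
Distance: d = vΔt = 0.669 × 2.998×10⁸ m/s × 3.4980×10^-8 s = 7.02 m.

7.02 m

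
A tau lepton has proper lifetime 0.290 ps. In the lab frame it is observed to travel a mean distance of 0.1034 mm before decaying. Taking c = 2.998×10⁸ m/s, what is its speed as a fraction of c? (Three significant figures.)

d = βγcτ ⇒ βγ = d/(cτ) = 1.034×10^-4 m / (8.6942×10^-5 m) = 1.1893.
β = (βγ)/√(1+(βγ)²) = 1.1893/√2.41443 = 0.765.

0.765c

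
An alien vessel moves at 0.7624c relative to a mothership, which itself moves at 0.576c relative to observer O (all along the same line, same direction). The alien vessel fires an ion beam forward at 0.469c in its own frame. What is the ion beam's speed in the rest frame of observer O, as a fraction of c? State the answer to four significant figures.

Apply u = (u'+v)/(1+u'v) twice. Ion beam in the mothership frame: (0.469+0.7624)/(1+0.469·0.7624) = 1.2314/1.3575656 = 0.90706c.
That velocity, transformed to the rest frame of observer O: (0.90706+0.576)/(1+0.90706·0.576) = 1.48306/1.52246656 = 0.97412c.

0.9741c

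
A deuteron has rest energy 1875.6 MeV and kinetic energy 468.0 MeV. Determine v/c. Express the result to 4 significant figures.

0.5996

γ = 1 + K/(mc²) = 1 + 468.0/1875.6 = 1.2495.
β = √(1 − 1/γ²) = √(1 − 0.640512) = √0.359488 = 0.5996.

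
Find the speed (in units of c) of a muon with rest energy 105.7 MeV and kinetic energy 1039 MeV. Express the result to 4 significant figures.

K = (γ−1)mc², so γ = 1 + 1039/105.7 = 10.83.
Then v/c = √(1 − γ⁻²) = √(1 − 0.00852596) = √0.99147404 = 0.9957.

0.9957c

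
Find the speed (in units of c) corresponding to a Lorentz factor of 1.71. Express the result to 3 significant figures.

0.811c

β = √(1 − 1/γ²) = √(1 − 1/2.9241) = √0.658014 = 0.811.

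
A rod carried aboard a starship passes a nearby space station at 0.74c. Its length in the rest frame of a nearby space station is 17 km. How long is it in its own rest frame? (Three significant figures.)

25.3 km

With β = 0.74, γ = 1/√(1 − 0.74²) = 1/√0.4524 = 1.4868.
Proper length: L₀ = γ·L = 1.4868 × 17 = 25.3 km.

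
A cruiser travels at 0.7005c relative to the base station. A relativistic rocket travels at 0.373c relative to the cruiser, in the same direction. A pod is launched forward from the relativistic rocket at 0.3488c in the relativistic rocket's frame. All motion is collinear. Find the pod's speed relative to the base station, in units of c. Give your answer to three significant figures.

0.925c

First combine the pod and relativistic rocket (S''→S'): u₁ = (0.3488 + 0.373)/(1 + 0.3488×0.373) = 0.7218/1.1301024 = 0.6387.
Then combine with the cruiser (S'→S): u = (0.6387 + 0.7005)/(1 + 0.6387×0.7005) = 1.3392/1.44740935 = 0.92524.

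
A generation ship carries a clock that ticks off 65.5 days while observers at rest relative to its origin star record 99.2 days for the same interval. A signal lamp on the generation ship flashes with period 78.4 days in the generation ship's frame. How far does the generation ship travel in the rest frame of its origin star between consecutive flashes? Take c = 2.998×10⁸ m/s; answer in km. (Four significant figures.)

The time-dilation ratio gives γ = 99.2/65.5 = 1.5145.
β = √(1 − 1/γ²) = 0.75102. Lab-frame period = γτ = 1.5145×78.4 days = 118.74 days. Distance = βc × γτ = 0.75102 × 2.998×10⁸ m/s × 10259136 s = 2.3099×10^15 m = 2.310×10^12 km.

2.310×10^12 km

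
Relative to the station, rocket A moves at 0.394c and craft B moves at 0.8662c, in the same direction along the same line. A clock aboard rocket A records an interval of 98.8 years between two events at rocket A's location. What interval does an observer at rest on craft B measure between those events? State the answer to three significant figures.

142 years

Transform rocket A's velocity into craft B's frame: (0.394 − 0.8662)/(1 − 0.394·0.8662) = −0.4722/0.6587172, so the relative speed is 0.71685c.
At |u| = 0.71685c, γ = (1 − 0.513874)^(−1/2) = 1.4343.
Rocket A's interval is proper; time dilation gives Δt_B = γΔτ = 1.4343 × 98.8 years = 142 years.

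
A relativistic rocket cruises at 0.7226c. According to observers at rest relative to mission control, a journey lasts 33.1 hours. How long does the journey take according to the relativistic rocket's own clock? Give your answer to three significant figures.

With β = 0.7226, γ = 1/√(1 − 0.7226²) = 1/√0.47784924 = 1.4466.
The moving clock records proper time: Δτ = Δt/γ = 33.1/1.4466 = 22.9 hours.

22.9 hours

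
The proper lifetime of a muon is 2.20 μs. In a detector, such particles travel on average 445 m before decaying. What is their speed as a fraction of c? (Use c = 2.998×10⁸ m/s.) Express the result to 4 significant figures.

Let x = d/(cτ) = 445.0 m / (2.998×10⁸ m/s × 2.200×10^-6 s) = 0.67469. Since d = βγcτ, x = βγ = β/√(1−β²).
Solving: β² = x²/(1+x²) = 0.455207/1.455207 = 0.312813, so β = 0.5593.

0.5593c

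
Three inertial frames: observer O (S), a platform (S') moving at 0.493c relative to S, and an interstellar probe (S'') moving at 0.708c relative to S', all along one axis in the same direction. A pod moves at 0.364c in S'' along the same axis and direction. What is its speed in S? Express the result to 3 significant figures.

0.947c

First combine the pod and interstellar probe (S''→S'): u₁ = (0.364 + 0.708)/(1 + 0.364×0.708) = 1.072/1.257712 = 0.85234.
Then combine with the platform (S'→S): u = (0.85234 + 0.493)/(1 + 0.85234×0.493) = 1.34534/1.42020362 = 0.94729.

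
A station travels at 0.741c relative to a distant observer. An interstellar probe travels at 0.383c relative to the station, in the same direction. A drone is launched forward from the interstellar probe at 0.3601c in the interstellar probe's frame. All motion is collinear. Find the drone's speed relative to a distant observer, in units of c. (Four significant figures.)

Compose velocities in two stages. Stage 1 (into S'): u₁ = (0.3601+0.383)/(1+0.3601×0.383) = 0.65303.
Stage 2 (into S): u = (0.65303+0.741)/(1+0.65303×0.741) = 0.93944, so the speed is 0.9394c.

0.9394c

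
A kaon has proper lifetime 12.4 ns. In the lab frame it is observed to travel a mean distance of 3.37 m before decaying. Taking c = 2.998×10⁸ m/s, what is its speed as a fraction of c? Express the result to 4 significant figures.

Lab distance = (lab lifetime)·v = γτ·βc, so βγ = d/(cτ) = 3.370/(2.998×10⁸ × 1.240×10^-8) = 0.90652.
With βγ = 0.90652: γ² = 1 + (βγ)² = 1.821779, and β = (βγ)/γ = 0.90652/1.34973 = 0.6716.

0.6716c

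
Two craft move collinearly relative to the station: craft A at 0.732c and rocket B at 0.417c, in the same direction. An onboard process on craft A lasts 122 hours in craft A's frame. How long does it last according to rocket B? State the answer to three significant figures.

137 hours

Transform craft A's velocity into rocket B's frame: (0.732 − 0.417)/(1 − 0.732·0.417) = 0.315/0.694756, so the relative speed is 0.4534c.
At |u| = 0.4534c, γ = (1 − 0.205572)^(−1/2) = 1.1219.
The clock on craft A records proper time, so rocket B measures Δt = γΔτ = 1.1219 × 122 = 137 hours.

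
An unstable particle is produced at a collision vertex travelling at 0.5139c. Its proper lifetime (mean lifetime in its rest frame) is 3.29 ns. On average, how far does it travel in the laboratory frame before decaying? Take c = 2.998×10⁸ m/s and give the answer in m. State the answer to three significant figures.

Lorentz factor: γ = (1 − 0.26409321)^(−1/2) = 1.1657.
Lab-frame lifetime: Δt = γτ = 1.1657 × 3.29 ns = 3.8352 ns.
Distance: d = vΔt = 0.5139 × 2.998×10⁸ m/s × 3.8352×10^-9 s = 0.591 m.

0.591 m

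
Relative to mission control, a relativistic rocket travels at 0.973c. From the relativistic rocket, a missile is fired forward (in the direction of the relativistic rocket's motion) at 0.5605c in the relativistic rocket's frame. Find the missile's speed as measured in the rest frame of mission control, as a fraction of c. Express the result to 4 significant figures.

0.9923c

In units of c, u = (u' + v)/(1 + u'v) with u' = 0.5605 and v = 0.973.
Numerator: 0.5605 + 0.973 = 1.5335. Denominator: 1 + (0.5605)(0.973) = 1.5453665.
u = 1.5335/1.5453665 = 0.99232, so the speed is 0.9923c.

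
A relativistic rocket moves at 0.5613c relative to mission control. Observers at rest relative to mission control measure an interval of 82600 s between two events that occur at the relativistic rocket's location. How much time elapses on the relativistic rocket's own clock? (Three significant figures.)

68400 s

γ = 1/√(1 − β²) = 1/√(1 − 0.31505769) = 1/√0.68494231 = 1/0.827612 = 1.2083.
The relativistic rocket's clock runs slow as seen from mission control, so Δτ = Δt/γ = 82600/1.2083 = 68400 s.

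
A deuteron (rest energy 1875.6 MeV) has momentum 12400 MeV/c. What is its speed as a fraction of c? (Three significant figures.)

pc/(mc²) = 12400/1875.6 = 6.6112 = βγ = β/√(1−β²).
So β² = x²/(1 + x²) with x = 6.6112: x² = 43.708, β² = 43.708/44.708 = 0.977633, β = 0.989.

0.989c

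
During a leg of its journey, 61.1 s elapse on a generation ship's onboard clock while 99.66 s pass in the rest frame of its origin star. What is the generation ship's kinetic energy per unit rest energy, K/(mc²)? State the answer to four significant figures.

0.6311

γ = Δt/Δτ = 99.66/61.1 = 1.6311.
K/(mc²) = γ − 1 = 1.6311 − 1 = 0.6311.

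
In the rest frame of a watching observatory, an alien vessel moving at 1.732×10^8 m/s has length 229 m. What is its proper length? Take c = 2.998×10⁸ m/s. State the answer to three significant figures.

β = v/c = (1.732×10^8 m/s)/(2.998×10⁸ m/s) = 0.577718.
γ = 1/√(1 − β²) = 1/√(1 − 0.3337581) = 1/√0.6662419 = 1/0.816236 = 1.2251.
Proper length: L₀ = γ·L = 1.2251 × 229 = 281 m.

281 m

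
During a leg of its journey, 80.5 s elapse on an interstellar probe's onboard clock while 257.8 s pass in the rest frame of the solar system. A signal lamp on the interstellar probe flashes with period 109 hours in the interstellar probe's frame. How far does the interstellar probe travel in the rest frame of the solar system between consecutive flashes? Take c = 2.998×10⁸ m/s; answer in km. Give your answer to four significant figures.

γ = Δt/Δτ = 257.8/80.5 = 3.20248.
β = √(1 − 1/γ²) = 0.95. Lab-frame period = γτ = 3.20248×109 hours = 349.07 hours. Distance = βc × γτ = 0.95 × 2.998×10⁸ m/s × 1256652 s = 3.5791×10^14 m = 3.579×10^11 km.

3.579×10^11 km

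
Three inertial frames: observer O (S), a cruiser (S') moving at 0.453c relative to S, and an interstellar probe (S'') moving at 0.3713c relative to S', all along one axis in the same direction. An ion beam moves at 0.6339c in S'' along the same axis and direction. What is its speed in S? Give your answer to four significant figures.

Compose velocities in two stages. Stage 1 (into S'): u₁ = (0.6339+0.3713)/(1+0.6339×0.3713) = 0.81369.
Stage 2 (into S): u = (0.81369+0.453)/(1+0.81369×0.453) = 0.92554, so the speed is 0.9255c.

0.9255c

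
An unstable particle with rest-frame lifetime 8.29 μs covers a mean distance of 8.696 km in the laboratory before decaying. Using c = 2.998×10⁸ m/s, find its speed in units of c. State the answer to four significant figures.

0.9615c

Lab distance = (lab lifetime)·v = γτ·βc, so βγ = d/(cτ) = 8696/(2.998×10⁸ × 8.290×10^-6) = 3.4989.
With βγ = 3.4989: γ² = 1 + (βγ)² = 13.2423, and β = (βγ)/γ = 3.4989/3.639 = 0.9615.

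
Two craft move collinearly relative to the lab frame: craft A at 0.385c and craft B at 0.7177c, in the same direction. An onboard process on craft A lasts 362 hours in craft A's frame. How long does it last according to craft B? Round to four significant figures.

Speed of craft A in craft B's frame: u = (v_A − v_B)/(1 − v_A v_B/c²) = (0.385 − 0.7177)/(1 − 0.385×0.7177) = −0.3327/0.7236855 = −0.45973; |u| = 0.45973c.
γ for this relative speed: γ = 1/√(1 − 0.211352) = 1.1261.
The clock on craft A records proper time, so craft B measures Δt = γΔτ = 1.1261 × 362 = 407.6 hours.

407.6 hours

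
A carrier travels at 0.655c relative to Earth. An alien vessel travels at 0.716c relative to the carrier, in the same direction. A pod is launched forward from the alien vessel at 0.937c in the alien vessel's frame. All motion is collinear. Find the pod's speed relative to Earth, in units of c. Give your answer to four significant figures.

Apply u = (u'+v)/(1+u'v) twice. Pod in the carrier frame: (0.937+0.716)/(1+0.937·0.716) = 1.653/1.670892 = 0.98929c.
That velocity, transformed to the rest frame of Earth: (0.98929+0.655)/(1+0.98929·0.655) = 1.64429/1.64798495 = 0.99776c.

0.9978c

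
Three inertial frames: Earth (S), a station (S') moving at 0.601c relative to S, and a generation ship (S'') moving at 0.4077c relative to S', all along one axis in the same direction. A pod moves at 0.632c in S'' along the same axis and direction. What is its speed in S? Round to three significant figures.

Compose velocities in two stages. Stage 1 (into S'): u₁ = (0.632+0.4077)/(1+0.632×0.4077) = 0.82669.
Stage 2 (into S): u = (0.82669+0.601)/(1+0.82669×0.601) = 0.9538, so the speed is 0.954c.

0.954c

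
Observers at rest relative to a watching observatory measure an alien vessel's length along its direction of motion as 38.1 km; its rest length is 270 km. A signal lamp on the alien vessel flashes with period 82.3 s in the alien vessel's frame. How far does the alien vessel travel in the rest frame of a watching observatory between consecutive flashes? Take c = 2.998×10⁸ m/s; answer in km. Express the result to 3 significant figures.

1.73×10^8 km

Length contraction gives γ = L₀/L = 270/38.1 = 7.08661.
β = √(1 − 1/γ²) = 0.98999. Lab-frame period = γτ = 7.08661×82.3 s = 583.23 s. Distance = βc × γτ = 0.98999 × 2.998×10⁸ m/s × 583.23 s = 1.7310×10^11 m = 1.73×10^8 km.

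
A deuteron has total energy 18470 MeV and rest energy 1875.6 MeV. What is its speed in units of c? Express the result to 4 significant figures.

0.9948c

Total energy E = γmc² gives γ = 18470/1875.6 = 9.8475.
Hence β = √(1 − 1/γ²) = √(1 − 0.0103121) = √0.9896879 = 0.9948.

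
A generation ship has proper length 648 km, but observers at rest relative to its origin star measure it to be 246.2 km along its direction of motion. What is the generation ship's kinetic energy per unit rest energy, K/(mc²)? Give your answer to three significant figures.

1.63

From L = L₀/γ: γ = 648/246.2 = 2.63201.
Since K = (γ−1)mc², K/(mc²) = 2.63201 − 1 = 1.63.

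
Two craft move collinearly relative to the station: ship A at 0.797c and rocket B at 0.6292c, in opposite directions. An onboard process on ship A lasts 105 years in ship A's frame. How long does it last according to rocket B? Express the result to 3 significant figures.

336 years

Speed of ship A in rocket B's frame: u = (v_A + v_B)/(1 + v_A v_B/c²) = (0.797 + 0.6292)/(1 + 0.797×0.6292) = 1.4262/1.5014724 = 0.94987; |u| = 0.94987c.
At |u| = 0.94987c, γ = (1 − 0.902253)^(−1/2) = 3.1985.
Ship A's interval is proper; time dilation gives Δt_B = γΔτ = 3.1985 × 105 years = 336 years.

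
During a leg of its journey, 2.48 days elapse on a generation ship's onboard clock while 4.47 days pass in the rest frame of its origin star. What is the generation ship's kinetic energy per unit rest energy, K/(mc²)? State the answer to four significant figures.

γ = Δt/Δτ = 4.47/2.48 = 1.80242.
K/(mc²) = γ − 1 = 1.80242 − 1 = 0.8024.

0.8024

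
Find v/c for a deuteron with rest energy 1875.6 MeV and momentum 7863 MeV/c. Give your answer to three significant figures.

βγ = pc/(mc²) = 7863/1875.6 = 4.1923.
Since γ² = 1 + (βγ)² = 18.5754, γ = √18.5754 = 4.30992, and β = (βγ)/γ = 4.1923/4.30992 = 0.973.

0.973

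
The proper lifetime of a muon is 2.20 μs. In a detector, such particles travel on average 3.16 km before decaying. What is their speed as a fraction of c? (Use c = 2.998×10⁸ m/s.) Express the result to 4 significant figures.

Let x = d/(cτ) = 3160 m / (2.998×10⁸ m/s × 2.200×10^-6 s) = 4.7911. Since d = βγcτ, x = βγ = β/√(1−β²).
Solving: β² = x²/(1+x²) = 22.9546/23.9546 = 0.958254, so β = 0.9789.

0.9789c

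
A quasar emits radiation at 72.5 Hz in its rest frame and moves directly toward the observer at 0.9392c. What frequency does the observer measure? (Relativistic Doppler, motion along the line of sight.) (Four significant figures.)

409.4 Hz

Relativistic Doppler (source moving toward): f_obs = f_src · √((1+β)/(1−β)).
With β = 0.9392: factor = √(1.9392/0.0608) = 5.6475.
f_obs = 72.5 × 5.6475 = 409.4 Hz.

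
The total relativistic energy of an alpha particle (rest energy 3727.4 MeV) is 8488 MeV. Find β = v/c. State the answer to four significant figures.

0.8984

Total energy E = γmc² gives γ = 8488/3727.4 = 2.2772.
Hence β = √(1 − 1/γ²) = √(1 − 0.19284) = √0.80716 = 0.8984.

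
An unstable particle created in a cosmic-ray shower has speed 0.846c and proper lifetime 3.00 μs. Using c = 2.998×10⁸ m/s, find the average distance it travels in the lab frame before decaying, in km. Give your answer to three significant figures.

1.43 km

Lorentz factor: γ = (1 − 0.715716)^(−1/2) = 1.8755.
Lab-frame lifetime: Δt = γτ = 1.8755 × 3.00 μs = 5.6265 μs.
Distance: d = vΔt = 0.846 × 2.998×10⁸ m/s × 5.6265×10^-6 s = 1430 m = 1.43 km.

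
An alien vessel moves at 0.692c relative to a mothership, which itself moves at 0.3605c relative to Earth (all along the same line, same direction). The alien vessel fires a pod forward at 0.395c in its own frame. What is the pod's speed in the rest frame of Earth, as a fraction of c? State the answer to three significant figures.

Apply u = (u'+v)/(1+u'v) twice. Pod in the mothership frame: (0.395+0.692)/(1+0.395·0.692) = 1.087/1.27334 = 0.85366c.
That velocity, transformed to the rest frame of Earth: (0.85366+0.3605)/(1+0.85366·0.3605) = 1.21416/1.30774443 = 0.92844c.

0.928c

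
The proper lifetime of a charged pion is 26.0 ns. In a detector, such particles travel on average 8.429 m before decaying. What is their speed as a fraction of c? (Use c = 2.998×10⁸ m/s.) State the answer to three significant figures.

0.734c

d = βγcτ ⇒ βγ = d/(cτ) = 8.429 m / (7.7948 m) = 1.0814.
β = (βγ)/√(1+(βγ)²) = 1.0814/√2.16943 = 0.734.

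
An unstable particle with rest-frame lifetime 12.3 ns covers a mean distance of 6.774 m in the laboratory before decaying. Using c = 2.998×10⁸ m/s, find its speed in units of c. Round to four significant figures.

0.8783c

Lab distance = (lab lifetime)·v = γτ·βc, so βγ = d/(cτ) = 6.774/(2.998×10⁸ × 1.230×10^-8) = 1.837.
With βγ = 1.837: γ² = 1 + (βγ)² = 4.37457, and β = (βγ)/γ = 1.837/2.09155 = 0.8783.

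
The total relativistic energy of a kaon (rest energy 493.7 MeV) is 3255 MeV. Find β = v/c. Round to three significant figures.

Total energy E = γmc² gives γ = 3255/493.7 = 6.5931.
Hence β = √(1 − 1/γ²) = √(1 − 0.0230049) = √0.9769951 = 0.988.

0.988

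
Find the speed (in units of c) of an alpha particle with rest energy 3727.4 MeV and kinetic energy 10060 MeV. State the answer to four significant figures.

0.9628c

K = (γ−1)mc², so γ = 1 + 10060/3727.4 = 3.6989.
Then v/c = √(1 − γ⁻²) = √(1 − 0.0730895) = √0.9269105 = 0.9628.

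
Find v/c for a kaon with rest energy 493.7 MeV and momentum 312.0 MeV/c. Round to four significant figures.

0.5342

pc/(mc²) = 312.0/493.7 = 0.63196 = βγ = β/√(1−β²).
So β² = x²/(1 + x²) with x = 0.63196: x² = 0.399373, β² = 0.399373/1.399373 = 0.285394, β = 0.5342.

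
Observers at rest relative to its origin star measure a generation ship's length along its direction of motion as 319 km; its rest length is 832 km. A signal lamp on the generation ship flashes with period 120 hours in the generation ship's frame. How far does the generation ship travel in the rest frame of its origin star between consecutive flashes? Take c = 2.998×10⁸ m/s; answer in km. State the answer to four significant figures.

Length contraction gives γ = L₀/L = 832/319 = 2.60815.
β = √(1 − 1/γ²) = 0.92358. Lab-frame period = γτ = 2.60815×120 hours = 312.98 hours. Distance = βc × γτ = 0.92358 × 2.998×10⁸ m/s × 1126728 s = 3.1198×10^14 m = 3.120×10^11 km.

3.120×10^11 km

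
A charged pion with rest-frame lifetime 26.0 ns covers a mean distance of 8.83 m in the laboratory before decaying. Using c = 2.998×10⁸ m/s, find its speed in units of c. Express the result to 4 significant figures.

Let x = d/(cτ) = 8.830 m / (2.998×10⁸ m/s × 2.600×10^-8 s) = 1.1328. Since d = βγcτ, x = βγ = β/√(1−β²).
Solving: β² = x²/(1+x²) = 1.28324/2.28324 = 0.562026, so β = 0.7497.

0.7497c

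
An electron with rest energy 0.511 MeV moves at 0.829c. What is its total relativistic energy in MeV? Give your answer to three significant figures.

0.914 MeV

Lorentz factor: γ = (1 − 0.687241)^(−1/2) = 1.7881.
Total energy: E = γmc² = 1.7881 × 0.511 MeV = 0.914 MeV.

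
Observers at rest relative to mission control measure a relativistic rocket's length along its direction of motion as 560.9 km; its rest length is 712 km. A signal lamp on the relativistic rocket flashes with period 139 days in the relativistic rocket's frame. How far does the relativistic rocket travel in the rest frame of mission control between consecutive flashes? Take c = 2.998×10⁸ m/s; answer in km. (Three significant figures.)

2.82×10^12 km

Length contraction gives γ = L₀/L = 712/560.9 = 1.26939.
β = √(1 − 1/γ²) = 0.61596. Lab-frame period = γτ = 1.26939×139 days = 176.45 days. Distance = βc × γτ = 0.61596 × 2.998×10⁸ m/s × 15245280 s = 2.8153×10^15 m = 2.82×10^12 km.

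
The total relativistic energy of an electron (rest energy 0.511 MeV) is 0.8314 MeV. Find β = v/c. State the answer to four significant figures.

0.7888

γ = E/(mc²) = 0.8314/0.511 = 1.627.
β = √(1 − 1/γ²) = √(1 − 0.377768) = √0.622232 = 0.7888.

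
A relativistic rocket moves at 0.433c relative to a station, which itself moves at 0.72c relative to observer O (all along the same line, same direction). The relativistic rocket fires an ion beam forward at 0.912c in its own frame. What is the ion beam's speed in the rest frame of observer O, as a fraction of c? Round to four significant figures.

0.9941c

Apply u = (u'+v)/(1+u'v) twice. Ion beam in the station frame: (0.912+0.433)/(1+0.912·0.433) = 1.345/1.394896 = 0.96423c.
That velocity, transformed to the rest frame of observer O: (0.96423+0.72)/(1+0.96423·0.72) = 1.68423/1.6942456 = 0.99409c.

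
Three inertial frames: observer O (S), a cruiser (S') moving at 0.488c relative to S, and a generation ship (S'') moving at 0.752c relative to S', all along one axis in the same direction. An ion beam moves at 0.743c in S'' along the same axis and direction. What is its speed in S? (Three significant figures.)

First combine the ion beam and generation ship (S''→S'): u₁ = (0.743 + 0.752)/(1 + 0.743×0.752) = 1.495/1.558736 = 0.95911.
Then combine with the cruiser (S'→S): u = (0.95911 + 0.488)/(1 + 0.95911×0.488) = 1.44711/1.46804568 = 0.98574.

0.986c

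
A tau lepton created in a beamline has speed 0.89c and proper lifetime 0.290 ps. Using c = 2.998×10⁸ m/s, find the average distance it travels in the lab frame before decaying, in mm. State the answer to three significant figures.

With β = 0.89, γ = 1/√(1 − 0.89²) = 1/√0.2079 = 2.1932.
Lab-frame lifetime: Δt = γτ = 2.1932 × 0.290 ps = 0.63603 ps.
Distance: d = vΔt = 0.89 × 2.998×10⁸ m/s × 6.3603×10^-13 s = 1.70×10^-4 m = 0.170 mm.

0.170 mm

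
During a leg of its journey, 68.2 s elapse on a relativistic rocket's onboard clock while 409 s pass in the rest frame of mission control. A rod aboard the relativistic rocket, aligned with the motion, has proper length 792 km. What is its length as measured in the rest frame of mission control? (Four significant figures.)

132.1 km

From Δt = γΔτ: γ = 409/68.2 = 5.99707.
L = L₀/γ = 792/5.99707 = 132.1 km.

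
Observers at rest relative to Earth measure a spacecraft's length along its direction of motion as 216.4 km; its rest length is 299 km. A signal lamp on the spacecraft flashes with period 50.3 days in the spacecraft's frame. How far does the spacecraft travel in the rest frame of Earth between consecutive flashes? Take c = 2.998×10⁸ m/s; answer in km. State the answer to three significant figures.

1.24×10^12 km

γ = L₀/L = 299/216.4 = 1.3817.
β = √(1 − 1/γ²) = 0.69007. Lab-frame period = γτ = 1.3817×50.3 days = 69.5 days. Distance = βc × γτ = 0.69007 × 2.998×10⁸ m/s × 6004800 s = 1.2423×10^15 m = 1.24×10^12 km.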